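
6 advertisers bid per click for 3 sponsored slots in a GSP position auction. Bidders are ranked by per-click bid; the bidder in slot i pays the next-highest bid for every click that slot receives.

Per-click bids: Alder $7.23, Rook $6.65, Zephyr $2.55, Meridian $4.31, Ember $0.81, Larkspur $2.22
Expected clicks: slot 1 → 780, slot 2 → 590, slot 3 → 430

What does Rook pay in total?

Sorting advertisers: $7.23 (Alder) > $6.65 (Rook) > $4.31 (Meridian) > $2.55 (Zephyr) > …
Rook holds slot 2 → pays next bid $4.31 × 590 clicks = $2542.90.

Rook pays $2542.90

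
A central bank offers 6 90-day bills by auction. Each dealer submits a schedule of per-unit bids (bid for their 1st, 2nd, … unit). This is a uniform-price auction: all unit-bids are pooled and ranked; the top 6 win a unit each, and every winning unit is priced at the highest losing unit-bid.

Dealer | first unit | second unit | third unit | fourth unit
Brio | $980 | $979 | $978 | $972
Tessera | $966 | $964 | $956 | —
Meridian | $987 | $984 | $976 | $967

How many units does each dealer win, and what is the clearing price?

Brio 3, Meridian 3; clearing price $972

Pooled unit-bids ranked (top 6): 987 (Meridian-1), 984 (Meridian-2), 980 (Brio-1), 979 (Brio-2), 978 (Brio-3), 976 (Meridian-3)
First bid not allocated: $972.
Allocation: Brio 3, Meridian 3.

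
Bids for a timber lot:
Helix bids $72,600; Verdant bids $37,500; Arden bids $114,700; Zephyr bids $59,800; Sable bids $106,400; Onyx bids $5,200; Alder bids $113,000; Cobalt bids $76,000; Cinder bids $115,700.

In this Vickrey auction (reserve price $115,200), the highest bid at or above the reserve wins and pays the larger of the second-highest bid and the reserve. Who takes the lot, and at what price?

Sorting bids: 115,700 (Cinder) > 114,700 (Arden) > 113,000 (Alder) > 106,400 (Sable) > 76,000 (Cobalt) > 72,600 (Helix) > …
Cinder has the top bid at or above the reserve ($115,700).
Second-highest bid $114,700 is below the reserve $115,200, so the reserve binds → payment $115,200.

Cinder pays $115,200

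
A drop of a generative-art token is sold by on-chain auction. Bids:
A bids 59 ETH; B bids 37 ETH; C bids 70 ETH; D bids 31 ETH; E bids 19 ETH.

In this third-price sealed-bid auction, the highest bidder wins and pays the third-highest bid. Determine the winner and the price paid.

Sorting bids: 70 (C) > 59 (A) > 37 (B) > 31 (D) > 19 (E)
C is highest; pays the third-highest bid, 37 ETH.

C pays 37 ETH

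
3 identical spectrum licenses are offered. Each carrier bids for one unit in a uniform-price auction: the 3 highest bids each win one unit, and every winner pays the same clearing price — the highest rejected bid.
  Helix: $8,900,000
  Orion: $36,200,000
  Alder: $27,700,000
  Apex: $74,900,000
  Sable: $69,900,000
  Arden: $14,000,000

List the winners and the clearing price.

Bids ranked high→low: 74,900,000 (Apex), 69,900,000 (Sable), 36,200,000 (Orion), 27,700,000 (Alder), 14,000,000 (Arden), …
The 3 highest are Apex, Sable, Orion.
Clearing price = highest rejected bid = $27,700,000.

Apex, Sable, Orion; each pays $27,700,000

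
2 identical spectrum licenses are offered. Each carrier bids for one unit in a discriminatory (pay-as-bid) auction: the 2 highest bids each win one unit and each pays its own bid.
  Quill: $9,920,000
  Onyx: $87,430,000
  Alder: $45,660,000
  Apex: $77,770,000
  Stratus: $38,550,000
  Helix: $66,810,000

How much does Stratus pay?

Stratus pays $0

Sorting: 87,430,000 (Onyx), 77,770,000 (Apex), 66,810,000 (Helix), 45,660,000 (Alder), …
Top 2: Onyx, Apex.
Stratus does not win → $0.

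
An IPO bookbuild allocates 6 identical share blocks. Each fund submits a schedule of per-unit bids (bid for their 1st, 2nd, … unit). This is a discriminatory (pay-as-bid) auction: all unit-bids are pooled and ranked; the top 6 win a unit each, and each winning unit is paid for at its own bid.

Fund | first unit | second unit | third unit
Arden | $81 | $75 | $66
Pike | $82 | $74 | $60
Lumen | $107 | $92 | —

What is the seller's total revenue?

All unit-bids, highest first — top 6: 107 (Lumen-1), 92 (Lumen-2), 82 (Pike-1), 81 (Arden-1), 75 (Arden-2), 74 (Pike-2)
Next rejected bid: $66 (not a price — pay-as-bid).
Each winning unit pays its own bid.
Revenue = 107 + 92 + 82 + 81 + 75 + 74 = $511.

Total revenue: $511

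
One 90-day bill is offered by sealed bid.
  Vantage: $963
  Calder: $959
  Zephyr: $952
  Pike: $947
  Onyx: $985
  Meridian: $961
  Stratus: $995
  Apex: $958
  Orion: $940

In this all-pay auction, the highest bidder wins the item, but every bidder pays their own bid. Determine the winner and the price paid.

Stratus pays $995

Bids ranked: 995 (Stratus) > 985 (Onyx) > 963 (Vantage) > 961 (Meridian) > 959 (Calder) > 958 (Apex) > …
Stratus wins with the top bid; all bids are sunk regardless.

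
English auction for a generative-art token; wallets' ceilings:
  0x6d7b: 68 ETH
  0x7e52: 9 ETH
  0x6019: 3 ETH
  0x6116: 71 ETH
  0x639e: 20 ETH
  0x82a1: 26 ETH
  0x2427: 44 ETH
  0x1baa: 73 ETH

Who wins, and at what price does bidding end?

Sorting limits: 73 (0x1baa) > 71 (0x6116) > 68 (0x6d7b) > 44 (0x2427) > 26 (0x82a1) > 20 (0x639e) > …
0x6116 is the last rival to drop out, at 71 ETH; 0x1baa remains and wins at that price.

0x1baa wins at 71 ETH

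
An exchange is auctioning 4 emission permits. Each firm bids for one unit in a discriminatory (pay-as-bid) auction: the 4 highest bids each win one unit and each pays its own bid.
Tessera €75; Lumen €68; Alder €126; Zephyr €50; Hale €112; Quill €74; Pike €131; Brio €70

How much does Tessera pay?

Sorting: 131 (Pike), 126 (Alder), 112 (Hale), 75 (Tessera), 74 (Quill), 70 (Brio), …
Top 4: Pike, Alder, Hale, Tessera.
Tessera wins → own bid €75.

Tessera pays €75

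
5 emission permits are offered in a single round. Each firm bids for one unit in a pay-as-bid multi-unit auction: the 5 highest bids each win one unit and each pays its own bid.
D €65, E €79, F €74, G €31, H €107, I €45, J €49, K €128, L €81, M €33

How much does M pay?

M pays €0

Sorting: 128 (K), 107 (H), 81 (L), 79 (E), 74 (F), 65 (D), 49 (J), …
The 5 highest are K, H, L, E, F.
M does not win → €0.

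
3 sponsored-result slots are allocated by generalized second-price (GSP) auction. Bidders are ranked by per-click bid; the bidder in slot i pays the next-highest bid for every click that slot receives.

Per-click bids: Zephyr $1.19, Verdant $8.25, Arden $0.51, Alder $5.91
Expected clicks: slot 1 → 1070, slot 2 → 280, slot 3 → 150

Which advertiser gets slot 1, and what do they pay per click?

Per-click bids in order: $8.25 (Verdant) > $5.91 (Alder) > $1.19 (Zephyr) > $0.51 (Arden)
Slot 1 goes to the first-ranked bidder, Verdant, who pays the next bid down: $5.91/click.

Verdant; $5.91 per click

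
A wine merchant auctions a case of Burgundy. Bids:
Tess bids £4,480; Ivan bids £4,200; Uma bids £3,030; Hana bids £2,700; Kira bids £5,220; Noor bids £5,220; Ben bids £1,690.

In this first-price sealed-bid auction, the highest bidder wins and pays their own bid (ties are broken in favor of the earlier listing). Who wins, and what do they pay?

Bids ranked: 5,220 (Kira) > 5,220 (Noor) > 4,480 (Tess) > 4,200 (Ivan) > 3,030 (Uma) > 2,700 (Hana) > …
Tie at £5,220 → Kira wins by tie-break.
Kira is highest → pays own bid, £5,220.

Kira pays £5,220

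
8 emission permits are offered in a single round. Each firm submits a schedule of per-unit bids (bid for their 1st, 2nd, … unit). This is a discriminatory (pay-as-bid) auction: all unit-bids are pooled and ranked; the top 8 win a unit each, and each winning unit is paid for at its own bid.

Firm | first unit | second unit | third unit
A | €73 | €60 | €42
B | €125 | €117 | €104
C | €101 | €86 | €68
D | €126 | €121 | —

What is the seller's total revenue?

Total revenue: €853

Merging the schedules and taking the best 8: 126 (D-1), 125 (B-1), 121 (D-2), 117 (B-2), 104 (B-3), 101 (C-1), 86 (C-2), 73 (A-1)
Next rejected bid: €68 (not a price — pay-as-bid).
Each winning unit pays its own bid.
Revenue = 126 + 125 + 121 + 117 + 104 + 101 + 86 + 73 = €853.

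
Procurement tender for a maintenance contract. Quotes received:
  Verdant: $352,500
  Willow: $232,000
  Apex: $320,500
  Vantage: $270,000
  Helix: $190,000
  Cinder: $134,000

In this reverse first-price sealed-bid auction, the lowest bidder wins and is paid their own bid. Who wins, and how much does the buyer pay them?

Sorting bids: 134,000 (Cinder) < 190,000 (Helix) < 232,000 (Willow) < 270,000 (Vantage) < 320,500 (Apex) < 352,500 (Verdant)
First-price: Cinder is paid what they bid, $134,000.

Cinder is paid $134,000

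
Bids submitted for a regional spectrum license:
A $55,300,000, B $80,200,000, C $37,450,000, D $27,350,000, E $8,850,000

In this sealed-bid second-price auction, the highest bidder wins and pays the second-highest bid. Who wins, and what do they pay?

Bids in order: 80,200,000 (B) > 55,300,000 (A) > 37,450,000 (C) > 27,350,000 (D) > 8,850,000 (E)
Second-price: B pays A's bid of $55,300,000.

B pays $55,300,000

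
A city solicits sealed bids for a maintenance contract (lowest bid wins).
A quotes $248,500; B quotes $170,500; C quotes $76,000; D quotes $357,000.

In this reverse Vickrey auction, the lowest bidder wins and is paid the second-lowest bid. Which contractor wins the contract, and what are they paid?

C is paid $170,500

Bids ranked: 76,000 (C) < 170,500 (B) < 248,500 (A) < 357,000 (D)
Second-price: C is paid B's bid of $170,500.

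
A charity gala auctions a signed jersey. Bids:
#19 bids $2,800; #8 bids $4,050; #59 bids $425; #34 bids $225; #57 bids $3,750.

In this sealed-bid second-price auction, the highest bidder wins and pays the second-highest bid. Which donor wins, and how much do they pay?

#8 pays $3,750

Bids ranked: 4,050 (#8) > 3,750 (#57) > 2,800 (#19) > 425 (#59) > 225 (#34)
#8 wins with the highest bid; price is set by the runner-up at $3,750.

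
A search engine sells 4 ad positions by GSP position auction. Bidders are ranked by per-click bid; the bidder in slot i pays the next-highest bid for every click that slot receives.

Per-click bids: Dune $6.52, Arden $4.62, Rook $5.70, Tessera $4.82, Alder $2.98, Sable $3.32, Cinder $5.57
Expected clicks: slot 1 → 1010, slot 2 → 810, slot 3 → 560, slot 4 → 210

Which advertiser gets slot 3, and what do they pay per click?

Cinder; $4.82 per click

Per-click bids in order: $6.52 (Dune) > $5.70 (Rook) > $5.57 (Cinder) > $4.82 (Tessera) > $4.62 (Arden) > …
Slot 3 goes to the third-ranked bidder, Cinder, who pays the next bid down: $4.82/click.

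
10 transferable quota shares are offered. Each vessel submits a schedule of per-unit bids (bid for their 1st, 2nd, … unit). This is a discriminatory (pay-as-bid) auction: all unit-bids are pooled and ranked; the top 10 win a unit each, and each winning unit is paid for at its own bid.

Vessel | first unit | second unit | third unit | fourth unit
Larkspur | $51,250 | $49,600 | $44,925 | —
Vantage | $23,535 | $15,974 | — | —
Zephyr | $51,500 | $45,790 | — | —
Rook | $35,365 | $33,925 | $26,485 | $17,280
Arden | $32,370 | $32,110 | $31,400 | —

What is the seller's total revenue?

Pooled unit-bids ranked (top 10): 51,500 (Zephyr-1), 51,250 (Larkspur-1), 49,600 (Larkspur-2), 45,790 (Zephyr-2), 44,925 (Larkspur-3), 35,365 (Rook-1), 33,925 (Rook-2), 32,370 (Arden-1), 32,110 (Arden-2), 31,400 (Arden-3)
Next rejected bid: $26,485 (not a price — pay-as-bid).
Each winning unit pays its own bid.
Revenue = 51,500 + 51,250 + 49,600 + 45,790 + 44,925 + 35,365 + 33,925 + 32,370 + 32,110 + 31,400 = $408,235.

Total revenue: $408,235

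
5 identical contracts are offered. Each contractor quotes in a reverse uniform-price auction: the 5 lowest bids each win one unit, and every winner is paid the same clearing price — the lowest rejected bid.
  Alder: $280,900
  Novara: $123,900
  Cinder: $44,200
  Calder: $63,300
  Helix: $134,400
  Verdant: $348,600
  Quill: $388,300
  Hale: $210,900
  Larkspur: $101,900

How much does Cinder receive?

Ordering the bids: 44,200 (Cinder), 63,300 (Calder), 101,900 (Larkspur), 123,900 (Novara), 134,400 (Helix), 210,900 (Hale), 280,900 (Alder), …
The 5 lowest are Cinder, Calder, Larkspur, Novara, Helix.
Clearing price = lowest rejected bid = $210,900.
Cinder wins → is paid $210,900.

Cinder is paid $210,900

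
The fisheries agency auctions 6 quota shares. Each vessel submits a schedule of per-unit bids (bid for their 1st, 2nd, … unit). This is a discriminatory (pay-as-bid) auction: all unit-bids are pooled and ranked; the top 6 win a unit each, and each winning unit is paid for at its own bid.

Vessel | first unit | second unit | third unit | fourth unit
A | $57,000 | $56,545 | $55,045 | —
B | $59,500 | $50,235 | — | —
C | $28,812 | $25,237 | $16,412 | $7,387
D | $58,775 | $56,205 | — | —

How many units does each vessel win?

All unit-bids, highest first — top 6: 59,500 (B-1), 58,775 (D-1), 57,000 (A-1), 56,545 (A-2), 56,205 (D-2), 55,045 (A-3)
Next rejected bid: $50,235 (not a price — pay-as-bid).
Allocation: A 3, B 1, D 2.

A 3, B 1, D 2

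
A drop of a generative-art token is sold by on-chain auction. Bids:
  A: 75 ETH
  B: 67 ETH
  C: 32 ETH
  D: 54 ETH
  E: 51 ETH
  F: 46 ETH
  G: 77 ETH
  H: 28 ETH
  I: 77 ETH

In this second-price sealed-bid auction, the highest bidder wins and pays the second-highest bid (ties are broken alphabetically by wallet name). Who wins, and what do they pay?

Bids ranked: 77 (G) > 77 (I) > 75 (A) > 67 (B) > 54 (D) > 51 (E) > …
G and I tie at 77 ETH; tie-break gives it to G.
Second-price: G pays I's bid of 77 ETH.

G pays 77 ETH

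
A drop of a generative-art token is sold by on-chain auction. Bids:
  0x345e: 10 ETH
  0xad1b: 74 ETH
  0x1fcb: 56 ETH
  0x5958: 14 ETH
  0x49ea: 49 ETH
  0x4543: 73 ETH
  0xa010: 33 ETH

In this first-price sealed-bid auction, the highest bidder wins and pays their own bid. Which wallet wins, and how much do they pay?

Rule: the highest bidder wins and pays their own bid.
Bids in order: 74 (0xad1b) > 73 (0x4543) > 56 (0x1fcb) > 49 (0x49ea) > 33 (0xa010) > 14 (0x5958) > …
First-price: 0xad1b pays what they bid, 74 ETH.

0xad1b pays 74 ETH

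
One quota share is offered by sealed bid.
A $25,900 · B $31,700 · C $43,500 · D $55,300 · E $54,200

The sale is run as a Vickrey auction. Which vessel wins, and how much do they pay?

Sorting bids: 55,300 (D) > 54,200 (E) > 43,500 (C) > 31,700 (B) > 25,900 (A)
D is highest; pays the second-highest bid, $54,200.

D pays $54,200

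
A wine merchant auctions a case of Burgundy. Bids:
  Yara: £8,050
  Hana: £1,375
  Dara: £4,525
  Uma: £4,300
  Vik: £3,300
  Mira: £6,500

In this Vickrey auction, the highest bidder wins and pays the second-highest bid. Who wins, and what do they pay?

Yara pays £6,500

Vickrey auction: the highest bidder wins and pays the second-highest bid.
Sorting bids: 8,050 (Yara) > 6,500 (Mira) > 4,525 (Dara) > 4,300 (Uma) > 3,300 (Vik) > 1,375 (Hana)
Yara is highest; pays the second-highest bid, £6,500.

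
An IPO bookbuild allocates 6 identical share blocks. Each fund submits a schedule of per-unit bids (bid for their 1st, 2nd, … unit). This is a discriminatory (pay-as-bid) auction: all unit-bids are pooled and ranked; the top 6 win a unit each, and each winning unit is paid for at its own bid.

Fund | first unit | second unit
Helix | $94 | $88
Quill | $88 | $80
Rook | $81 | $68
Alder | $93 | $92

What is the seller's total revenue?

Total revenue: $536

Merging the schedules and taking the best 6: 94 (Helix-1), 93 (Alder-1), 92 (Alder-2), 88 (Helix-2), 88 (Quill-1), 81 (Rook-1)
Next rejected bid: $80 (not a price — pay-as-bid).
Each winning unit pays its own bid.
Revenue = 94 + 93 + 92 + 88 + 88 + 81 = $536.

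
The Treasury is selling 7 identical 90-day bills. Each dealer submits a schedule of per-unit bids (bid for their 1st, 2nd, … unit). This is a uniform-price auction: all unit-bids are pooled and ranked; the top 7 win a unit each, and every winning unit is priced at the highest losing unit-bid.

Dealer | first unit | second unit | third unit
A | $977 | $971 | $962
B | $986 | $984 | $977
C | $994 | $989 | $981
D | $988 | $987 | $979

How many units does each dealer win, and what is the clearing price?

Pooled unit-bids ranked (top 7): 994 (C-1), 989 (C-2), 988 (D-1), 987 (D-2), 986 (B-1), 984 (B-2), 981 (C-3)
First bid not allocated: $979.
Allocation: B 2, C 3, D 2.

B 2, C 3, D 2; clearing price $979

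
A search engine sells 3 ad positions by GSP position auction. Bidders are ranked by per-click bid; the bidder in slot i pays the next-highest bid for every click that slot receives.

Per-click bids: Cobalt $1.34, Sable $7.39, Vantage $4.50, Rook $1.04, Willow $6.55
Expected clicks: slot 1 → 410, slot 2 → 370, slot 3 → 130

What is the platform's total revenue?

Total revenue: $4524.70

Per-click bids in order: $7.39 (Sable) > $6.55 (Willow) > $4.50 (Vantage) > $1.34 (Cobalt) > …
Slot 1: Sable pays $6.55 × 410 = $2685.50
Slot 2: Willow pays $4.50 × 370 = $1665.00
Slot 3: Vantage pays $1.34 × 130 = $174.20
Total = $4524.70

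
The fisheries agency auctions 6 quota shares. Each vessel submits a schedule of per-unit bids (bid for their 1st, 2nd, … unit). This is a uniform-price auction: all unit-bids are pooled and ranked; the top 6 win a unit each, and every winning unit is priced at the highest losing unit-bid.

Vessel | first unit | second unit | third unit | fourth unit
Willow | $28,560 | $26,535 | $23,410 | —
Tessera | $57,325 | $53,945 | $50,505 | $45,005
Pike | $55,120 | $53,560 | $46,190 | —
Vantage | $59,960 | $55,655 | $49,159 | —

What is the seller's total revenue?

Total revenue: $303,030

Merging the schedules and taking the best 6: 59,960 (Vantage-1), 57,325 (Tessera-1), 55,655 (Vantage-2), 55,120 (Pike-1), 53,945 (Tessera-2), 53,560 (Pike-2)
First bid not allocated: $50,505.
Allocation: Pike 2, Tessera 2, Vantage 2. Every unit priced at $50,505.
Revenue = 6 × 50,505 = $303,030.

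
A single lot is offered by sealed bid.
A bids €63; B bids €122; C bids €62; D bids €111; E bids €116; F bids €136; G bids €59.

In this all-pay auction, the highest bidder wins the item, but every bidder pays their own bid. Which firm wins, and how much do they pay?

Rule: the highest bidder wins the item, but every bidder pays their own bid.
Bids in order: 136 (F) > 122 (B) > 116 (E) > 111 (D) > 63 (A) > 62 (C) > …
F wins with the top bid; all bids are sunk regardless.

F pays €136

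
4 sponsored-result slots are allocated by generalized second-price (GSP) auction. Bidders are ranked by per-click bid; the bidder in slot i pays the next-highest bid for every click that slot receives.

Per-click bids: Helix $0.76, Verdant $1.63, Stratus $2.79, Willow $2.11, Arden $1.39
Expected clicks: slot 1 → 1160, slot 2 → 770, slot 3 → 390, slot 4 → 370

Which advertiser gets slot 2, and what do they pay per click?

Sorting advertisers: $2.79 (Stratus) > $2.11 (Willow) > $1.63 (Verdant) > $1.39 (Arden) > $0.76 (Helix)
Slot 2 goes to the second-ranked bidder, Willow, who pays the next bid down: $1.63/click.

Willow; $1.63 per click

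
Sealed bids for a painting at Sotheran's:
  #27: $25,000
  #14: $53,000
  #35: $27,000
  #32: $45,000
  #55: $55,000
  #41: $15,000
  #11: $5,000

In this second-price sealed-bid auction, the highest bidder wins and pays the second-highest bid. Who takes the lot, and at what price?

#55 pays $53,000

Rule: the highest bidder wins and pays the second-highest bid.
Bids ranked: 55,000 (#55) > 53,000 (#14) > 45,000 (#32) > 27,000 (#35) > 25,000 (#27) > 15,000 (#41) > …
#55 wins with the highest bid; price is set by the runner-up at $53,000.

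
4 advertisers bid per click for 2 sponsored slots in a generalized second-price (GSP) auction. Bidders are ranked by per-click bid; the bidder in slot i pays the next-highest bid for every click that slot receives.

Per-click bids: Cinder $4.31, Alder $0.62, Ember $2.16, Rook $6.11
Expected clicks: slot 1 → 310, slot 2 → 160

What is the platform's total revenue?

Ranked by bid: $6.11 (Rook) > $4.31 (Cinder) > $2.16 (Ember) > …
Slot 1: Rook pays $4.31 × 310 = $1336.10
Slot 2: Cinder pays $2.16 × 160 = $345.60
Total = $1681.70

Total revenue: $1681.70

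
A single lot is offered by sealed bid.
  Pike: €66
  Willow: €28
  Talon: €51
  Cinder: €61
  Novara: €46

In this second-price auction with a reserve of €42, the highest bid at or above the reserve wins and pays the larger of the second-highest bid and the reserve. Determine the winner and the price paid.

Pike pays €61

Second-price auction with a reserve of €42: the highest bid at or above the reserve wins and pays the larger of the second-highest bid and the reserve.
Bids ranked: 66 (Pike) > 61 (Cinder) > 51 (Talon) > 46 (Novara) > 28 (Willow)
Pike has the top bid at or above the reserve (€66).
Second-highest bid €61 exceeds the reserve €42 → payment €61.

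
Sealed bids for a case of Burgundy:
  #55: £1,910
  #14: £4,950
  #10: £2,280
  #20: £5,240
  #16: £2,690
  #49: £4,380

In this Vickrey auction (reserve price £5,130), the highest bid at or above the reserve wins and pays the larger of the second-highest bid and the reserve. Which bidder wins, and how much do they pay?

Bids in order: 5,240 (#20) > 4,950 (#14) > 4,380 (#49) > 2,690 (#16) > 2,280 (#10) > 1,910 (#55)
#20 has the top bid at or above the reserve (£5,240).
max(second-highest £4,950, reserve £5,130) = £5,130.

#20 pays £5,130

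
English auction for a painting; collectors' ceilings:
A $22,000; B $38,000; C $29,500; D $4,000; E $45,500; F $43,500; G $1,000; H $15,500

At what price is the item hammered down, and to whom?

E wins at $43,500

Open ascending-bid auction: the price rises until one bidder remains; the winner pays the price at which the last rival dropped out.
Limits ranked: 45,500 (E) > 43,500 (F) > 38,000 (B) > 29,500 (C) > 22,000 (A) > 15,500 (H) > …
F is the last rival to drop out, at $43,500; E remains and wins at that price.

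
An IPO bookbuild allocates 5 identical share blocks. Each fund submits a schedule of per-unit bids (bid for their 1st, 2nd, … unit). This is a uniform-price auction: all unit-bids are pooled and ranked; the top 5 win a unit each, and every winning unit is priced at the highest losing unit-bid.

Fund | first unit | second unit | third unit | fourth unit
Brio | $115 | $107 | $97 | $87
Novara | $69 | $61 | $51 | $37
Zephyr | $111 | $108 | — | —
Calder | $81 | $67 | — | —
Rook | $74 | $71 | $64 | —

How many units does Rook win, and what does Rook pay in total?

Rook: 0 units, pays $0

Pooled unit-bids ranked (top 5): 115 (Brio-1), 111 (Zephyr-1), 108 (Zephyr-2), 107 (Brio-2), 97 (Brio-3)
Highest rejected unit-bid = $87.
Rook wins 0 unit(s) at $87 each.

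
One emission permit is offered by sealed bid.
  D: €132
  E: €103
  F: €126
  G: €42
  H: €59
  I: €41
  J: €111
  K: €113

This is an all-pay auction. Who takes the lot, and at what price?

D pays €132

Sorting bids: 132 (D) > 126 (F) > 113 (K) > 111 (J) > 103 (E) > 59 (H) > …
D is highest and takes the item; every bidder forfeits their bid.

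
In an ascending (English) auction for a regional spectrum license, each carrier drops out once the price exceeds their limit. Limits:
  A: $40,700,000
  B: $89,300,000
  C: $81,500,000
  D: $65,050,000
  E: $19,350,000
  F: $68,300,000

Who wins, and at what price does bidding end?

Sorting limits: 89,300,000 (B) > 81,500,000 (C) > 68,300,000 (F) > 65,050,000 (D) > 40,700,000 (A) > 19,350,000 (E)
Once the price passes $81,500,000, only B is left; the hammer falls at C's limit of $81,500,000.

B wins at $81,500,000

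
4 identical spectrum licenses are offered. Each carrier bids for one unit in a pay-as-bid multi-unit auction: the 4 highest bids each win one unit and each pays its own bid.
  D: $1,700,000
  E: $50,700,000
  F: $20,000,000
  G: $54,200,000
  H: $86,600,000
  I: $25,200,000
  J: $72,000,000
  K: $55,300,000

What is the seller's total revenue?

Total revenue: $268,100,000

Bids ranked high→low: 86,600,000 (H), 72,000,000 (J), 55,300,000 (K), 54,200,000 (G), 50,700,000 (E), 25,200,000 (I), …
The 4 highest are H, J, K, G.
Total revenue = 86,600,000 + 72,000,000 + 55,300,000 + 54,200,000 = $268,100,000.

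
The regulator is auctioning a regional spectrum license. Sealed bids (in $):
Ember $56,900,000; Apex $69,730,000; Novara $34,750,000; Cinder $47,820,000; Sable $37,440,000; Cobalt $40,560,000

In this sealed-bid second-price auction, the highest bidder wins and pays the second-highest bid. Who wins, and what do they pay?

Rule: the highest bidder wins and pays the second-highest bid.
Bids in order: 69,730,000 (Apex) > 56,900,000 (Ember) > 47,820,000 (Cinder) > 40,560,000 (Cobalt) > 37,440,000 (Sable) > 34,750,000 (Novara)
Apex is highest; pays the second-highest bid, $56,900,000.

Apex pays $56,900,000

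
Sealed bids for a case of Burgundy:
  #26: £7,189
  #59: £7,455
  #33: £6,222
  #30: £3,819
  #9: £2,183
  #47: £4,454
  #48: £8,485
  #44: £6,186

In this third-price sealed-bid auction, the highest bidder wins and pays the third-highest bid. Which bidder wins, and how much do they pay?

Sorting bids: 8,485 (#48) > 7,455 (#59) > 7,189 (#26) > 6,222 (#33) > 6,186 (#44) > 4,454 (#47) > …
#48 wins; payment is bid #3 in the ranking = £7,189.

#48 pays £7,189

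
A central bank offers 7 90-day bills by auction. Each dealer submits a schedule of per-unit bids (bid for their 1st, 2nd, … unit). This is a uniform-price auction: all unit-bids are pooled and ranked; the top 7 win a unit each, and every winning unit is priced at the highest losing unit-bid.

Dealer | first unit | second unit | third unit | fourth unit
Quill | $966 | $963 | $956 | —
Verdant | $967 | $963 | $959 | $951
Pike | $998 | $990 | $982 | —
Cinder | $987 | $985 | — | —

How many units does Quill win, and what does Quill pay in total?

Quill: 1 unit, pays $963

All unit-bids, highest first — top 7: 998 (Pike-1), 990 (Pike-2), 987 (Cinder-1), 985 (Cinder-2), 982 (Pike-3), 967 (Verdant-1), 966 (Quill-1)
First bid not allocated: $963.
Quill wins 1 unit(s) at $963 each.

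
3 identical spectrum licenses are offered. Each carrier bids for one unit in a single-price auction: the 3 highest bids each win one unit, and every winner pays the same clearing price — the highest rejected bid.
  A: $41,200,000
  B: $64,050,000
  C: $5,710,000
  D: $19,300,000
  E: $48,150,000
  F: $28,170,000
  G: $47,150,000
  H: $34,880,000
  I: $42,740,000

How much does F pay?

Sorting: 64,050,000 (B), 48,150,000 (E), 47,150,000 (G), 42,740,000 (I), 41,200,000 (A), …
The 3 highest are B, E, G.
Clearing price = highest rejected bid = $42,740,000.
F does not win → pays $0.

F pays $0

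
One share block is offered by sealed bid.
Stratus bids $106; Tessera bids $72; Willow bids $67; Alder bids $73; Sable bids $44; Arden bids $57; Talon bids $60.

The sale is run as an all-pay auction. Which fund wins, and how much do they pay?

Stratus pays $106

All-pay auction: the highest bidder wins the item, but every bidder pays their own bid.
Bids in order: 106 (Stratus) > 73 (Alder) > 72 (Tessera) > 67 (Willow) > 60 (Talon) > 57 (Arden) > …
Stratus is highest and takes the item; every bidder forfeits their bid.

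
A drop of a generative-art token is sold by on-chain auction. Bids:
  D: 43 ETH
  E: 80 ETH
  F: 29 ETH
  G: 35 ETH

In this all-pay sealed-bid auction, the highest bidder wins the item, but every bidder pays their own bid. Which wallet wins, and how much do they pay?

Rule: the highest bidder wins the item, but every bidder pays their own bid.
Bids in order: 80 (E) > 43 (D) > 35 (G) > 29 (F)
E wins with the top bid; all bids are sunk regardless.

E pays 80 ETH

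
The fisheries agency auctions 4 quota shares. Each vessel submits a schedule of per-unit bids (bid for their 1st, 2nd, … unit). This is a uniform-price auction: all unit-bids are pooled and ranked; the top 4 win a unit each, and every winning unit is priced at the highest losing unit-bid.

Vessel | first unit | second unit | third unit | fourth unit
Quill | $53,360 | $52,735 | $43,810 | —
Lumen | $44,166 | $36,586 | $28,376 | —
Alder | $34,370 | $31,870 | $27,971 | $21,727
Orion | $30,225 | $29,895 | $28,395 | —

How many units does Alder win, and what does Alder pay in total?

Alder: 0 units, pays $0

All unit-bids, highest first — top 4: 53,360 (Quill-1), 52,735 (Quill-2), 44,166 (Lumen-1), 43,810 (Quill-3)
First bid not allocated: $36,586.
Alder wins 0 unit(s) at $36,586 each.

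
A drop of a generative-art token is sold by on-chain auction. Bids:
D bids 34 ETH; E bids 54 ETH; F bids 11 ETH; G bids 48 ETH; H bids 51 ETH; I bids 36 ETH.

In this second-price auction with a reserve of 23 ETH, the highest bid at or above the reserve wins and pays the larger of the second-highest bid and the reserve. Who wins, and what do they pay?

Rule: the highest bid at or above the reserve wins and pays the larger of the second-highest bid and the reserve.
Bids in order: 54 (E) > 51 (H) > 48 (G) > 36 (I) > 34 (D) > 11 (F)
Highest eligible bid: E at 54 ETH.
Second-highest bid 51 ETH exceeds the reserve 23 ETH → payment 51 ETH.

E pays 51 ETH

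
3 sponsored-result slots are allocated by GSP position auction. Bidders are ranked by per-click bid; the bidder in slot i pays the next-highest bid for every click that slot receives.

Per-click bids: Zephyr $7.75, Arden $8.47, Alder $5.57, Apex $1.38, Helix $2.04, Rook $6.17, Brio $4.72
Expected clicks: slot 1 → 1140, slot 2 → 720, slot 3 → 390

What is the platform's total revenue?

Total revenue: $15449.70

Per-click bids in order: $8.47 (Arden) > $7.75 (Zephyr) > $6.17 (Rook) > $5.57 (Alder) > …
Slot 1: Arden pays $7.75 × 1140 = $8835.00
Slot 2: Zephyr pays $6.17 × 720 = $4442.40
Slot 3: Rook pays $5.57 × 390 = $2172.30
Total = $15449.70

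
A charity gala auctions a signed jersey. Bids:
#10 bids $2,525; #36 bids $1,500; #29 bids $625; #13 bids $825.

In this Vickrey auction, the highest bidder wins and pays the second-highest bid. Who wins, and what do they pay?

Bids in order: 2,525 (#10) > 1,500 (#36) > 825 (#13) > 625 (#29)
Second-price: #10 pays #36's bid of $1,500.

#10 pays $1,500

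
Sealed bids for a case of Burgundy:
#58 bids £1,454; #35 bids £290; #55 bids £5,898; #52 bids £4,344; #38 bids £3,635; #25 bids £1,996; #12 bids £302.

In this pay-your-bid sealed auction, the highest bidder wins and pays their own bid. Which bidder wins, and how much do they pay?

#55 pays £5,898

Bids ranked: 5,898 (#55) > 4,344 (#52) > 3,635 (#38) > 1,996 (#25) > 1,454 (#58) > 302 (#12) > …
#55 is highest → pays own bid, £5,898.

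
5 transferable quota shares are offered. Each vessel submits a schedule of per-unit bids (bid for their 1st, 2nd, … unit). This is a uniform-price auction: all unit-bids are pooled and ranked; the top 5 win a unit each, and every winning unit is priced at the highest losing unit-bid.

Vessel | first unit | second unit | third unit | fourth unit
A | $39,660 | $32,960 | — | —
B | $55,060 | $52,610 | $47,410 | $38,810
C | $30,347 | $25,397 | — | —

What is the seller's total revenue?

Total revenue: $164,800

All unit-bids, highest first — top 5: 55,060 (B-1), 52,610 (B-2), 47,410 (B-3), 39,660 (A-1), 38,810 (B-4)
The (k+1)-th unit-bid is $32,960.
Allocation: A 1, B 4. Every unit priced at $32,960.
Revenue = 5 × 32,960 = $164,800.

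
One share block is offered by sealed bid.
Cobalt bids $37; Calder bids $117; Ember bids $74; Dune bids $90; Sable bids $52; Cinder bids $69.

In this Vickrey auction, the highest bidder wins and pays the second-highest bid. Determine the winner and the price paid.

Sorting bids: 117 (Calder) > 90 (Dune) > 74 (Ember) > 69 (Cinder) > 52 (Sable) > 37 (Cobalt)
Calder is highest; pays the second-highest bid, $90.

Calder pays $90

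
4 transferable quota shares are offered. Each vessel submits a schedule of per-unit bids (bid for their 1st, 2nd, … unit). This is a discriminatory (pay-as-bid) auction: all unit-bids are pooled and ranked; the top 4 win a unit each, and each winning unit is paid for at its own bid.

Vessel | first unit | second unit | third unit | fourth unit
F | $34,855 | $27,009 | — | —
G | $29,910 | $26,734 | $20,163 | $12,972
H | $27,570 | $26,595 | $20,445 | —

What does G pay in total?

G pays $29,910

Pooled unit-bids ranked (top 4): 34,855 (F-1), 29,910 (G-1), 27,570 (H-1), 27,009 (F-2)
Next rejected bid: $26,734 (not a price — pay-as-bid).
G's winning unit-bids: 29,910 = $29,910.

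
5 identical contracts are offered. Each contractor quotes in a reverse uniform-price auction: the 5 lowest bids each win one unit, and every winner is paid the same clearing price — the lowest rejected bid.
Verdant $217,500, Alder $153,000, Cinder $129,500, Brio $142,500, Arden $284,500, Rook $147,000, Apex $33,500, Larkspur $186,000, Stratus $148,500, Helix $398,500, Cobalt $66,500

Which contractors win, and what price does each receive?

Ordering the bids: 33,500 (Apex), 66,500 (Cobalt), 129,500 (Cinder), 142,500 (Brio), 147,000 (Rook), 148,500 (Stratus), 153,000 (Alder), …
The 5 lowest are Apex, Cobalt, Cinder, Brio, Rook.
Lowest unsuccessful bid: $148,500 → clearing price.

Apex, Cobalt, Cinder, Brio, Rook; each is paid $148,500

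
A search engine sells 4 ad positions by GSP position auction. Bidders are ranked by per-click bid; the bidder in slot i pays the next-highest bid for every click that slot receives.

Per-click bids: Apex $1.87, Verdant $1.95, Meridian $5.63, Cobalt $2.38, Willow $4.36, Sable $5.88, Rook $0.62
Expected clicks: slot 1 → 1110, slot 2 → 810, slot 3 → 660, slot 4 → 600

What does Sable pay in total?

Sable pays $6249.30

Sorting advertisers: $5.88 (Sable) > $5.63 (Meridian) > $4.36 (Willow) > $2.38 (Cobalt) > $1.95 (Verdant) > …
Sable holds slot 1 → pays next bid $5.63 × 1110 clicks = $6249.30.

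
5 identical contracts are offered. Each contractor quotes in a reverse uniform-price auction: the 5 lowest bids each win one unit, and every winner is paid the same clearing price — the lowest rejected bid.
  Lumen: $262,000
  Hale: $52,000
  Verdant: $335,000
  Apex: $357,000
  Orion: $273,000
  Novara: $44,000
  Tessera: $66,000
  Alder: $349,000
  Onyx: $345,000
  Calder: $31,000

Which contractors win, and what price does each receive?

Calder, Novara, Hale, Tessera, Lumen; each is paid $273,000

Sorting: 31,000 (Calder), 44,000 (Novara), 52,000 (Hale), 66,000 (Tessera), 262,000 (Lumen), 273,000 (Orion), 335,000 (Verdant), …
Lowest 5: Calder, Novara, Hale, Tessera, Lumen.
Clearing price = lowest rejected bid = $273,000.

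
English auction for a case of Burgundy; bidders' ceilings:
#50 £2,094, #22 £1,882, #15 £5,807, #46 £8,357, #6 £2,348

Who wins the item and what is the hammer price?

Sorting limits: 8,357 (#46) > 5,807 (#15) > 2,348 (#6) > 2,094 (#50) > 1,882 (#22)
Bidding ends when #15 exits at £5,807; #46 takes it.

#46 wins at £5,807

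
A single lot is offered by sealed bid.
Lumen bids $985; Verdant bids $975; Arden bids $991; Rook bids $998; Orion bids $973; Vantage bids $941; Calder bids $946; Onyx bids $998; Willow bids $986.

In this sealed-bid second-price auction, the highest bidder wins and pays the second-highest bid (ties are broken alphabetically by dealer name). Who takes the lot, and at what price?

Onyx pays $998

Bids ranked: 998 (Onyx) > 998 (Rook) > 991 (Arden) > 986 (Willow) > 985 (Lumen) > 975 (Verdant) > …
Tie at $998 → Onyx wins by tie-break.
Second-price: Onyx pays Rook's bid of $998.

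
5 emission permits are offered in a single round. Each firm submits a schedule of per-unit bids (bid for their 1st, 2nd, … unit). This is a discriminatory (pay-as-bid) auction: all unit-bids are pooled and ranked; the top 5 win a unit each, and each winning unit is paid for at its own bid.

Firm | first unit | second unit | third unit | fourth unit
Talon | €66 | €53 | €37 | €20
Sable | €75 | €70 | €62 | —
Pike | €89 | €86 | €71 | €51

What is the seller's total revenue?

Merging the schedules and taking the best 5: 89 (Pike-1), 86 (Pike-2), 75 (Sable-1), 71 (Pike-3), 70 (Sable-2)
Next rejected bid: €66 (not a price — pay-as-bid).
Each winning unit pays its own bid.
Revenue = 89 + 86 + 75 + 71 + 70 = €391.

Total revenue: €391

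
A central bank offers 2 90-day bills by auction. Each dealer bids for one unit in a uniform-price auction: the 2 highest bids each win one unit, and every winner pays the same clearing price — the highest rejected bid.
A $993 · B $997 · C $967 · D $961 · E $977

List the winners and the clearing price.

B, A; each pays $977

Ordering the bids: 997 (B), 993 (A), 977 (E), 967 (C), …
Winners (2 units): B, A.
Highest unsuccessful bid: $977 → clearing price.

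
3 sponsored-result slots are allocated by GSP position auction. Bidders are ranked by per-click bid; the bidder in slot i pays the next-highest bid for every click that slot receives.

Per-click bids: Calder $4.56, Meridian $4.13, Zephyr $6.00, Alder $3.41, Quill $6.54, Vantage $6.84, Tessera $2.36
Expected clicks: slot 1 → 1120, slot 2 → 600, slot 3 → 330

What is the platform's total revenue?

Sorting advertisers: $6.84 (Vantage) > $6.54 (Quill) > $6.00 (Zephyr) > $4.56 (Calder) > …
Slot 1: Vantage pays $6.54 × 1120 = $7324.80
Slot 2: Quill pays $6.00 × 600 = $3600.00
Slot 3: Zephyr pays $4.56 × 330 = $1504.80
Total = $12429.60

Total revenue: $12429.60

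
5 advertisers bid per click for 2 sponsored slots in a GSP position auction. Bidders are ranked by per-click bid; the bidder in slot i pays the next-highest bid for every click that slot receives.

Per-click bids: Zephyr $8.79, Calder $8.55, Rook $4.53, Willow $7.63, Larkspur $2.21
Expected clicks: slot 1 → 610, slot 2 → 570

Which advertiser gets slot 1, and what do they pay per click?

Sorting advertisers: $8.79 (Zephyr) > $8.55 (Calder) > $7.63 (Willow) > …
Slot 1 goes to the first-ranked bidder, Zephyr, who pays the next bid down: $8.55/click.

Zephyr; $8.55 per click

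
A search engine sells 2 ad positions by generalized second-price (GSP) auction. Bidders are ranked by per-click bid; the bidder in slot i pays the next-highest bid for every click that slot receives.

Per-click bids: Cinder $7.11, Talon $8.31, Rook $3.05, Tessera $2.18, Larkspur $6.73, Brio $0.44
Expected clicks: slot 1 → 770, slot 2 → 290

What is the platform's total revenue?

Total revenue: $7426.40

Per-click bids in order: $8.31 (Talon) > $7.11 (Cinder) > $6.73 (Larkspur) > …
Slot 1: Talon pays $7.11 × 770 = $5474.70
Slot 2: Cinder pays $6.73 × 290 = $1951.70
Total = $7426.40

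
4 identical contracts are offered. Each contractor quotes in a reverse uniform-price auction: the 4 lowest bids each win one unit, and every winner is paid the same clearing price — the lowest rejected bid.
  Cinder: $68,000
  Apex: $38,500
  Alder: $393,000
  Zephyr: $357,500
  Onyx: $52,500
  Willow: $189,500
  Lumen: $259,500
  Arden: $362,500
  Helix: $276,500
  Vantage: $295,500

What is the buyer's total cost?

Total cost: $1,038,000

Bids ranked low→high: 38,500 (Apex), 52,500 (Onyx), 68,000 (Cinder), 189,500 (Willow), 259,500 (Lumen), 276,500 (Helix), …
The 4 lowest are Apex, Onyx, Cinder, Willow.
Lowest unsuccessful bid: $259,500 → clearing price.
Total cost = 4 × $259,500 = $1,038,000.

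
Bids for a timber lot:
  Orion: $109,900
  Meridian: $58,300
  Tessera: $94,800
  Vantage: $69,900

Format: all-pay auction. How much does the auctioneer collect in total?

Total revenue: $332,900

Rule: the highest bidder wins the item, but every bidder pays their own bid.
Bids in order: 109,900 (Orion) > 94,800 (Tessera) > 69,900 (Vantage) > 58,300 (Meridian)
Every bidder forfeits their bid regardless of winning.
Revenue = 109,900 + 58,300 + 94,800 + 69,900 = $332,900.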